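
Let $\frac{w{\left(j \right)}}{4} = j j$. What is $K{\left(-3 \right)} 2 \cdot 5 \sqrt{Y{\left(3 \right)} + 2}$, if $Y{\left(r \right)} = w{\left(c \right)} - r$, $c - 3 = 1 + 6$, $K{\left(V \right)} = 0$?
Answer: $0$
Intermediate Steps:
$c = 10$ ($c = 3 + \left(1 + 6\right) = 3 + 7 = 10$)
$w{\left(j \right)} = 4 j^{2}$ ($w{\left(j \right)} = 4 j j = 4 j^{2}$)
$Y{\left(r \right)} = 400 - r$ ($Y{\left(r \right)} = 4 \cdot 10^{2} - r = 4 \cdot 100 - r = 400 - r$)
$K{\left(-3 \right)} 2 \cdot 5 \sqrt{Y{\left(3 \right)} + 2} = 0 \cdot 2 \cdot 5 \sqrt{\left(400 - 3\right) + 2} = 0 \cdot 5 \sqrt{\left(400 - 3\right) + 2} = 0 \sqrt{397 + 2} = 0 \sqrt{399} = 0$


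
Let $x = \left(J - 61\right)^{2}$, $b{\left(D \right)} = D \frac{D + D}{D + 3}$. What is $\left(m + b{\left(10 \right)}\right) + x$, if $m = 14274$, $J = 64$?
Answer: $\frac{185879}{13} \approx 14298.0$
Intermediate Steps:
$b{\left(D \right)} = \frac{2 D^{2}}{3 + D}$ ($b{\left(D \right)} = D \frac{2 D}{3 + D} = \frac{2 D^{2}}{3 + D}$)
$x = 9$ ($x = \left(64 - 61\right)^{2} = 3^{2} = 9$)
$\left(m + b{\left(10 \right)}\right) + x = \left(14274 + \frac{2 \cdot 10^{2}}{3 + 10}\right) + 9 = \left(14274 + 2 \cdot 100 \cdot \frac{1}{13}\right) + 9 = \left(14274 + \frac{200}{13}\right) + 9 = \frac{185762}{13} + 9 = \frac{185879}{13}$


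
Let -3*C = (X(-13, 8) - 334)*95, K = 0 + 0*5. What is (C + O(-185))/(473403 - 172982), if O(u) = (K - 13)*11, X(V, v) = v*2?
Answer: 9927/300421 ≈ 0.033044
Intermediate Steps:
X(V, v) = 2*v
K = 0 (K = 0 + 0 = 0)
O(u) = -143 (O(u) = (0 - 13)*11 = -13*11 = -143)
C = 10070 (C = -(2*8 - 334)*95/3 = -(16 - 334)*95/3 = -(-106)*95 = -⅓*(-30210) = 10070)
(C + O(-185))/(473403 - 172982) = (10070 - 143)/(473403 - 172982) = 9927/300421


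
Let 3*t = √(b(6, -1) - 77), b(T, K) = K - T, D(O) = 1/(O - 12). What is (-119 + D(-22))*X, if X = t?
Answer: -1349*I*√21/17 ≈ -363.64*I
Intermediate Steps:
D(O) = 1/(-12 + O)
t = 2*I*√21/3 (t = √((-1 - 1*6) - 77)/3 = √((-1 - 6) - 77)/3 = √(-7 - 77)/3 = √(-84)/3 = (2*I*√21)/3 = 2*I*√21/3 ≈ 3.055*I)
X = 2*I*√21/3 ≈ 3.055*I
(-119 + D(-22))*X = (-119 + 1/(-12 - 22))*(2*I*√21/3) = (-119 + 1/(-34))*(2*I*√21/3) = (-119 - 1/34)*(2*I*√21/3) = -1349*I*√21/17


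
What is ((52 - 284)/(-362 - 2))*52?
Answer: 232/7 ≈ 33.143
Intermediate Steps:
((52 - 284)/(-362 - 2))*52 = -232/(-364)*52 = -232*(-1/364)*52 = (58/91)*52 = 232/7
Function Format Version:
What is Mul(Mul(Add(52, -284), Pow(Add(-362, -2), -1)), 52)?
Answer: Rational(232, 7) ≈ 33.143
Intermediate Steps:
Mul(Mul(Add(52, -284), Pow(Add(-362, -2), -1)), 52) = Mul(Mul(-232, Pow(-364, -1)), 52) = Mul(Mul(-232, Rational(-1, 364)), 52) = Mul(Rational(58, 91), 52) = Rational(232, 7)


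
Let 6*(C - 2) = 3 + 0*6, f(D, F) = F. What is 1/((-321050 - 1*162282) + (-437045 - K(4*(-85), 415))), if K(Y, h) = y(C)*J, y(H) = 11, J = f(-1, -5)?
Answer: -1/920322 ≈ -1.0866e-6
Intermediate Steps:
C = 5/2 (C = 2 + (3 + 0*6)/6 = 2 + (3 + 0)/6 = 2 + (⅙)*3 = 2 + ½ = 5/2 ≈ 2.5000)
J = -5
K(Y, h) = -55 (K(Y, h) = 11*(-5) = -55)
1/((-321050 - 1*162282) + (-437045 - K(4*(-85), 415))) = 1/((-321050 - 1*162282) + (-437045 - 1*(-55))) = 1/((-321050 - 162282) + (-437045 + 55)) = 1/(-483332 - 436990) = 1/(-920322) = -1/920322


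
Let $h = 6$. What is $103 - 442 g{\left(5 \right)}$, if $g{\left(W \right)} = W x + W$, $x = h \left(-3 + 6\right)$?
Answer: $-41887$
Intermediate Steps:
$x = 18$ ($x = 6 \left(-3 + 6\right) = 6 \cdot 3 = 18$)
$g{\left(W \right)} = 19 W$ ($g{\left(W \right)} = W 18 + W = 18 W + W = 19 W$)
$103 - 442 g{\left(5 \right)} = 103 - 442 \cdot 19 \cdot 5 = 103 - 442 \cdot 95 = 103 - 41990 = -41887$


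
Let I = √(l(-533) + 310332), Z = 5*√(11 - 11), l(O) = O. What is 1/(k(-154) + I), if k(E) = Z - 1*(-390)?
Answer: -390/157699 + √309799/157699 ≈ 0.0010564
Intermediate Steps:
Z = 0 (Z = 5*√0 = 5*0 = 0)
k(E) = 390 (k(E) = 0 - 1*(-390) = 0 + 390 = 390)
I = √309799 (I = √(-533 + 310332) = √309799 ≈ 556.60)
1/(k(-154) + I) = 1/(390 + √309799)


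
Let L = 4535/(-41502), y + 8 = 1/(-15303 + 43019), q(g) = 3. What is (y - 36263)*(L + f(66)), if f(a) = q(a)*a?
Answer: -8256282683557135/1150269432 ≈ -7.1777e+6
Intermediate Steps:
f(a) = 3*a
y = -221727/27716 (y = -8 + 1/(-15303 + 43019) = -8 + 1/27716 = -221727/27716 ≈ -8.0000)
L = -4535/41502 (L = 4535*(-1/41502) = -4535/41502 ≈ -0.10927)
(y - 36263)*(L + f(66)) = (-221727/27716 - 36263)*(-4535/41502 + 3*66) = -1005287035*(-4535/41502 + 198)/27716 = -1005287035/27716*8212861/41502 = -8256282683557135/1150269432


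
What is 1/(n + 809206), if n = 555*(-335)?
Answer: 1/623281 ≈ 1.6044e-6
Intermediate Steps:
n = -185925
1/(n + 809206) = 1/(-185925 + 809206) = 1/623281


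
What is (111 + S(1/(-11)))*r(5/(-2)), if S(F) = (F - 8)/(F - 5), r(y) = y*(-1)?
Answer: 31525/112 ≈ 281.47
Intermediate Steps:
r(y) = -y
S(F) = (-8 + F)/(-5 + F)
(111 + S(1/(-11)))*r(5/(-2)) = (111 + (-8 + 1/(-11))/(-5 + 1/(-11)))*(-5/(-2)) = (111 + (-8 - 1/11)/(-5 - 1/11))*(-5*(-1)/2) = (111 - 89/11/(-56/11))*(-1*(-5/2)) = (111 - 11/56*(-89/11))*(5/2) = (111 + 89/56)*(5/2) = (6305/56)*(5/2) = 31525/112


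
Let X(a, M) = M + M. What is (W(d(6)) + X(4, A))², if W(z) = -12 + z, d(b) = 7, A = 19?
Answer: 1089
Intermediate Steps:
X(a, M) = 2*M
(W(d(6)) + X(4, A))² = ((-12 + 7) + 2*19)² = (-5 + 38)² = 33² = 1089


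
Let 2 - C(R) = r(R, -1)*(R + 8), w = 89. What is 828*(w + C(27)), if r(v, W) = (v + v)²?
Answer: -84430332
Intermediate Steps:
r(v, W) = 4*v² (r(v, W) = (2*v)² = 4*v²)
C(R) = 2 - 4*R²*(8 + R) (C(R) = 2 - 4*R²*(R + 8) = 2 - 4*R²*(8 + R))
828*(w + C(27)) = 828*(89 + (2 - 32*27² - 4*27³)) = 828*(89 + (2 - 32*729 - 4*19683)) = 828*(89 + (2 - 23328 - 78732)) = 828*(89 - 102058) = 828*(-101969) = -84430332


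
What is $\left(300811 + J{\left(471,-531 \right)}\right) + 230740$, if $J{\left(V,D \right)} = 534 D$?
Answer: $247997$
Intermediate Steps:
$\left(300811 + J{\left(471,-531 \right)}\right) + 230740 = \left(300811 + 534 \left(-531\right)\right) + 230740 = \left(300811 - 283554\right) + 230740 = 17257 + 230740 = 247997$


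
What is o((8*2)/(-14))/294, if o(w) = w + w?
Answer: -8/1029 ≈ -0.0077745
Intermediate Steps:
o(w) = 2*w
o((8*2)/(-14))/294 = (2*((8*2)/(-14)))/294 = (2*(16*(-1/14)))*(1/294) = (2*(-8/7))*(1/294) = -16/7*1/294 = -8/1029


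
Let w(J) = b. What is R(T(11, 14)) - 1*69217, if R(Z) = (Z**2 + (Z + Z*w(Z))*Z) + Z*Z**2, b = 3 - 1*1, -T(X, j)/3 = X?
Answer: -100798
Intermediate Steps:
T(X, j) = -3*X
b = 2 (b = 3 - 1 = 2)
w(J) = 2
R(Z) = Z**3 + 4*Z**2 (R(Z) = (Z**2 + (Z + Z*2)*Z) + Z*Z**2 = (Z**2 + (Z + 2*Z)*Z) + Z**3 = (Z**2 + (3*Z)*Z) + Z**3 = (Z**2 + 3*Z**2) + Z**3 = 4*Z**2 + Z**3 = Z**3 + 4*Z**2)
R(T(11, 14)) - 1*69217 = (-3*11)**2*(4 - 3*11) - 1*69217 = (-33)**2*(4 - 33) - 69217 = 1089*(-29) - 69217 = -31581 - 69217 = -100798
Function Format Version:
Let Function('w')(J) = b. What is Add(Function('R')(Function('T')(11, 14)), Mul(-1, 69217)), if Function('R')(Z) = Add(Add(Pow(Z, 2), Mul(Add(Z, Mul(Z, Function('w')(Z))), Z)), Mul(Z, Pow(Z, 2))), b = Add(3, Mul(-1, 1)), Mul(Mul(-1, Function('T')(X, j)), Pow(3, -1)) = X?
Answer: -100798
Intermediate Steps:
Function('T')(X, j) = Mul(-3, X)
b = 2 (b = Add(3, -1) = 2)
Function('w')(J) = 2
Function('R')(Z) = Add(Pow(Z, 3), Mul(4, Pow(Z, 2))) (Function('R')(Z) = Add(Add(Pow(Z, 2), Mul(Add(Z, Mul(Z, 2)), Z)), Mul(Z, Pow(Z, 2))) = Add(Add(Pow(Z, 2), Mul(Add(Z, Mul(2, Z)), Z)), Pow(Z, 3)) = Add(Add(Pow(Z, 2), Mul(Mul(3, Z), Z)), Pow(Z, 3)) = Add(Add(Pow(Z, 2), Mul(3, Pow(Z, 2))), Pow(Z, 3)) = Add(Mul(4, Pow(Z, 2)), Pow(Z, 3)) = Add(Pow(Z, 3), Mul(4, Pow(Z, 2))))
Add(Function('R')(Function('T')(11, 14)), Mul(-1, 69217)) = Add(Mul(Pow(Mul(-3, 11), 2), Add(4, Mul(-3, 11))), Mul(-1, 69217)) = Add(Mul(Pow(-33, 2), Add(4, -33)), -69217) = Add(Mul(1089, -29), -69217) = Add(-31581, -69217) = -100798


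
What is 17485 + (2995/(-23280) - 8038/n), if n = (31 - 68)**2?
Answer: 111412264081/6374064 ≈ 17479.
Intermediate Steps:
n = 1369 (n = (-37)**2 = 1369)
17485 + (2995/(-23280) - 8038/n) = 17485 + (2995/(-23280) - 8038/1369) = 17485 + (2995*(-1/23280) - 8038*1/1369) = 17485 + (-599/4656 - 8038/1369) = 17485 - 38244959/6374064 = 111412264081/6374064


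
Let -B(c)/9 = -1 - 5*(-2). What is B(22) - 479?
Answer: -560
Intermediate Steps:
B(c) = -81 (B(c) = -9*(-1 - 5*(-2)) = -9*(-1 + 10) = -9*9 = -81)
B(22) - 479 = -81 - 479 = -560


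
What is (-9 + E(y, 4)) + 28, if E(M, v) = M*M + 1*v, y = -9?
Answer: 104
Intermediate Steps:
E(M, v) = v + M² (E(M, v) = M² + v = v + M²)
(-9 + E(y, 4)) + 28 = (-9 + (4 + (-9)²)) + 28 = (-9 + (4 + 81)) + 28 = (-9 + 85) + 28 = 76 + 28 = 104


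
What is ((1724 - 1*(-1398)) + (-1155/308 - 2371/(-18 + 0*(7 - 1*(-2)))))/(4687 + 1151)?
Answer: 116999/210168 ≈ 0.55669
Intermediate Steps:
((1724 - 1*(-1398)) + (-1155/308 - 2371/(-18 + 0*(7 - 1*(-2)))))/(4687 + 1151) = ((1724 + 1398) + (-1155*1/308 - 2371/(-18 + 0*(7 + 2))))/5838 = (3122 + (-15/4 - 2371/(-18 + 0*9)))*(1/5838) = (3122 + (-15/4 - 2371/(-18 + 0)))*(1/5838) = (3122 + (-15/4 - 2371/(-18)))*(1/5838) = (3122 + (-15/4 - 2371*(-1/18)))*(1/5838) = (3122 + (-15/4 + 2371/18))*(1/5838) = (3122 + 4607/36)*(1/5838) = (116999/36)*(1/5838) = 116999/210168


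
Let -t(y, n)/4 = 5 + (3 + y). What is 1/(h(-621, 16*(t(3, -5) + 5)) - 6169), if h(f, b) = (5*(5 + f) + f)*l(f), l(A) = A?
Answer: 1/2292152 ≈ 4.3627e-7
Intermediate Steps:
t(y, n) = -32 - 4*y (t(y, n) = -4*(5 + (3 + y)) = -4*(8 + y) = -32 - 4*y)
h(f, b) = f*(25 + 6*f) (h(f, b) = (5*(5 + f) + f)*f = ((25 + 5*f) + f)*f = (25 + 6*f)*f = f*(25 + 6*f))
1/(h(-621, 16*(t(3, -5) + 5)) - 6169) = 1/(-621*(25 + 6*(-621)) - 6169) = 1/(-621*(25 - 3726) - 6169) = 1/(-621*(-3701) - 6169) = 1/(2298321 - 6169) = 1/2292152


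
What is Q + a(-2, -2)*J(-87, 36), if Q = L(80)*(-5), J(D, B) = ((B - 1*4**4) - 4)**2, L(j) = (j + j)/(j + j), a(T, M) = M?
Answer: -100357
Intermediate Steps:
L(j) = 1 (L(j) = (2*j)/((2*j)) = (2*j)*(1/(2*j)) = 1)
J(D, B) = (-260 + B)**2 (J(D, B) = ((B - 1*256) - 4)**2 = ((B - 256) - 4)**2 = ((-256 + B) - 4)**2 = (-260 + B)**2)
Q = -5 (Q = 1*(-5) = -5)
Q + a(-2, -2)*J(-87, 36) = -5 - 2*(-260 + 36)**2 = -5 - 2*(-224)**2 = -5 - 2*50176 = -5 - 100352 = -100357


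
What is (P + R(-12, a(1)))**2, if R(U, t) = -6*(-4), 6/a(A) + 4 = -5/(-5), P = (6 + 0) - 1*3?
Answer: 729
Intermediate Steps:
P = 3 (P = 6 - 3 = 3)
a(A) = -2 (a(A) = 6/(-4 - 5/(-5)) = 6/(-4 - 5*(-1/5)) = 6/(-4 + 1) = 6/(-3) = 6*(-1/3) = -2)
R(U, t) = 24
(P + R(-12, a(1)))**2 = (3 + 24)**2 = 27**2 = 729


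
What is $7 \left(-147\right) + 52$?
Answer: $-977$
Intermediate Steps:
$7 \left(-147\right) + 52 = -1029 + 52 = -977$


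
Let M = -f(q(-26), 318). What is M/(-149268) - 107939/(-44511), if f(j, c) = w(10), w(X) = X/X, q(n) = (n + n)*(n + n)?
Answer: 5370627721/2214689316 ≈ 2.4250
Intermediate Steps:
q(n) = 4*n**2 (q(n) = (2*n)*(2*n) = 4*n**2)
w(X) = 1
f(j, c) = 1
M = -1 (M = -1*1 = -1)
M/(-149268) - 107939/(-44511) = -1/(-149268) - 107939/(-44511) = -1*(-1/149268) - 107939*(-1/44511) = 1/149268 + 107939/44511 = 5370627721/2214689316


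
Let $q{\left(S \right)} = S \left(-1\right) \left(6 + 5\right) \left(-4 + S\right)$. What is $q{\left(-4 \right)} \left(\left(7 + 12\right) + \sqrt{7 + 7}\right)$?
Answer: $-6688 - 352 \sqrt{14} \approx -8005.1$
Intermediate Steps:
$q{\left(S \right)} = - S \left(-44 + 11 S\right)$ ($q{\left(S \right)} = - S 11 \left(-4 + S\right) = - S \left(-44 + 11 S\right)$)
$q{\left(-4 \right)} \left(\left(7 + 12\right) + \sqrt{7 + 7}\right) = 11 \left(-4\right) \left(4 - -4\right) \left(\left(7 + 12\right) + \sqrt{7 + 7}\right) = 11 \left(-4\right) \left(4 + 4\right) \left(19 + \sqrt{14}\right) = 11 \left(-4\right) 8 \left(19 + \sqrt{14}\right) = - 352 \left(19 + \sqrt{14}\right) = -6688 - 352 \sqrt{14}$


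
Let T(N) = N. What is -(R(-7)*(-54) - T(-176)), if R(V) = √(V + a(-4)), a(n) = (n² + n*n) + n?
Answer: -176 + 54*√21 ≈ 71.459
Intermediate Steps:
a(n) = n + 2*n² (a(n) = (n² + n²) + n = 2*n² + n = n + 2*n²)
R(V) = √(28 + V) (R(V) = √(V - 4*(1 + 2*(-4))) = √(V - 4*(1 - 8)) = √(V - 4*(-7)) = √(V + 28) = √(28 + V))
-(R(-7)*(-54) - T(-176)) = -(√(28 - 7)*(-54) - 1*(-176)) = -(√21*(-54) + 176) = -(-54*√21 + 176) = -(176 - 54*√21) = -176 + 54*√21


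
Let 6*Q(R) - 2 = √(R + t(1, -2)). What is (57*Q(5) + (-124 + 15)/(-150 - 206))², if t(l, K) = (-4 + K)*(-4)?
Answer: 378937925/126736 + 130587*√29/356 ≈ 4965.4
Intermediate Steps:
t(l, K) = 16 - 4*K
Q(R) = ⅓ + √(24 + R)/6 (Q(R) = ⅓ + √(R + (16 - 4*(-2)))/6 = ⅓ + √(R + (16 + 8))/6 = ⅓ + √(R + 24)/6 = ⅓ + √(24 + R)/6)
(57*Q(5) + (-124 + 15)/(-150 - 206))² = (57*(⅓ + √(24 + 5)/6) + (-124 + 15)/(-150 - 206))² = (57*(⅓ + √29/6) - 109/(-356))² = ((19 + 19*√29/2) - 109*(-1/356))² = ((19 + 19*√29/2) + 109/356)² = (6873/356 + 19*√29/2)²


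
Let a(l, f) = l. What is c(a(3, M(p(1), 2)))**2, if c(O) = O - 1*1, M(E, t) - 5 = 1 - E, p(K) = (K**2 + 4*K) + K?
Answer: 4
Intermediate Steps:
p(K) = K**2 + 5*K
M(E, t) = 6 - E (M(E, t) = 5 + (1 - E) = 6 - E)
c(O) = -1 + O (c(O) = O - 1 = -1 + O)
c(a(3, M(p(1), 2)))**2 = (-1 + 3)**2 = 2**2 = 4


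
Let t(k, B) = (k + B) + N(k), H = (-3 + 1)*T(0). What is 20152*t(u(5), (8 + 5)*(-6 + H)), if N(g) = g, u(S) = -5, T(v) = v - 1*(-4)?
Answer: -3869184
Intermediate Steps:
T(v) = 4 + v (T(v) = v + 4 = 4 + v)
H = -8 (H = (-3 + 1)*(4 + 0) = -2*4 = -8)
t(k, B) = B + 2*k (t(k, B) = (k + B) + k = (B + k) + k = B + 2*k)
20152*t(u(5), (8 + 5)*(-6 + H)) = 20152*((8 + 5)*(-6 - 8) + 2*(-5)) = 20152*(13*(-14) - 10) = 20152*(-182 - 10) = 20152*(-192) = -3869184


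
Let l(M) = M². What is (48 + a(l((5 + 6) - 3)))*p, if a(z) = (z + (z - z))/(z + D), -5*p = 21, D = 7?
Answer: -72912/355 ≈ -205.39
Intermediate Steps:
p = -21/5 (p = -⅕*21 = -21/5 ≈ -4.2000)
a(z) = z/(7 + z) (a(z) = (z + (z - z))/(z + 7) = (z + 0)/(7 + z) = z/(7 + z))
(48 + a(l((5 + 6) - 3)))*p = (48 + ((5 + 6) - 3)²/(7 + ((5 + 6) - 3)²))*(-21/5) = (48 + (11 - 3)²/(7 + (11 - 3)²))*(-21/5) = (48 + 8²/(7 + 8²))*(-21/5) = (48 + 64/(7 + 64))*(-21/5) = (48 + 64/71)*(-21/5) = (3472/71)*(-21/5) = -72912/355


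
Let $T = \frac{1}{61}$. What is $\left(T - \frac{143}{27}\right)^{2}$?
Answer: $\frac{75620416}{2712609} \approx 27.877$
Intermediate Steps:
$T = \frac{1}{61} \approx 0.016393$
$\left(T - \frac{143}{27}\right)^{2} = \left(\frac{1}{61} - \frac{143}{27}\right)^{2} = \left(- \frac{8696}{1647}\right)^{2} = \frac{75620416}{2712609}$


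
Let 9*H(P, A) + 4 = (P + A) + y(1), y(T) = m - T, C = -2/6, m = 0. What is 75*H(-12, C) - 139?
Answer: -2551/9 ≈ -283.44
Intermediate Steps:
C = -⅓ (C = -2*⅙ = -⅓ ≈ -0.33333)
y(T) = -T (y(T) = 0 - T = -T)
H(P, A) = -5/9 + A/9 + P/9 (H(P, A) = -4/9 + ((P + A) - 1*1)/9 = -4/9 + ((A + P) - 1)/9 = -4/9 + (-1 + A + P)/9 = -4/9 + (-⅑ + A/9 + P/9) = -5/9 + A/9 + P/9)
75*H(-12, C) - 139 = 75*(-5/9 + (⅑)*(-⅓) + (⅑)*(-12)) - 139 = 75*(-5/9 - 1/27 - 4/3) - 139 = 75*(-52/27) - 139 = -1300/9 - 139 = -2551/9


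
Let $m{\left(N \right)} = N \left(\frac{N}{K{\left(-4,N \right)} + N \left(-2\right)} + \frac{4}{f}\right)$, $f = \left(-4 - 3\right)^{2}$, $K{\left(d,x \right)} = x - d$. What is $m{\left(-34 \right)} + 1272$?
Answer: $\frac{1209970}{931} \approx 1299.6$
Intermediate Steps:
$f = 49$ ($f = \left(-7\right)^{2} = 49$)
$m{\left(N \right)} = N \left(\frac{4}{49} + \frac{N}{4 - N}\right)$ ($m{\left(N \right)} = N \left(\frac{N}{\left(N - -4\right) + N \left(-2\right)} + \frac{4}{49}\right) = N \left(\frac{N}{\left(N + 4\right) - 2 N} + 4 \cdot \frac{1}{49}\right) = N \left(\frac{N}{\left(4 + N\right) - 2 N} + \frac{4}{49}\right) = N \left(\frac{N}{4 - N} + \frac{4}{49}\right) = N \left(\frac{4}{49} + \frac{N}{4 - N}\right)$)
$m{\left(-34 \right)} + 1272 = \left(-1\right) \left(-34\right) \frac{1}{-196 + 49 \left(-34\right)} \left(16 + 45 \left(-34\right)\right) + 1272 = \left(-1\right) \left(-34\right) \frac{1}{-196 - 1666} \left(16 - 1530\right) + 1272 = \left(-1\right) \left(-34\right) \frac{1}{-1862} \left(-1514\right) + 1272 = \left(-1\right) \left(-34\right) \left(- \frac{1}{1862}\right) \left(-1514\right) + 1272 = \frac{25738}{931} + 1272 = \frac{1209970}{931}$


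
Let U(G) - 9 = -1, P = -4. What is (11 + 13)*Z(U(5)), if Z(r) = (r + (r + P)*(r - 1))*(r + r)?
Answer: 13824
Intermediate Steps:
U(G) = 8 (U(G) = 9 - 1 = 8)
Z(r) = 2*r*(r + (-1 + r)*(-4 + r)) (Z(r) = (r + (r - 4)*(r - 1))*(r + r) = (r + (-4 + r)*(-1 + r))*(2*r) = (r + (-1 + r)*(-4 + r))*(2*r) = 2*r*(r + (-1 + r)*(-4 + r)))
(11 + 13)*Z(U(5)) = (11 + 13)*(2*8*(4 + 8² - 4*8)) = 24*(2*8*(4 + 64 - 32)) = 24*(2*8*36) = 24*576 = 13824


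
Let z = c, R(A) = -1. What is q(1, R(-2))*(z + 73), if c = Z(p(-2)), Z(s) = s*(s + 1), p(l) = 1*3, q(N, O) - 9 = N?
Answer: 850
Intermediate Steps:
q(N, O) = 9 + N
p(l) = 3
Z(s) = s*(1 + s)
c = 12 (c = 3*(1 + 3) = 3*4 = 12)
z = 12
q(1, R(-2))*(z + 73) = (9 + 1)*(12 + 73) = 10*85 = 850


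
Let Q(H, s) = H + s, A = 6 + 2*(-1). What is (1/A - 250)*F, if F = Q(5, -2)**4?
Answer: -80919/4 ≈ -20230.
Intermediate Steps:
A = 4 (A = 6 - 2 = 4)
F = 81 (F = (5 - 2)**4 = 3**4 = 81)
(1/A - 250)*F = (1/4 - 250)*81 = -999/4*81 = -80919/4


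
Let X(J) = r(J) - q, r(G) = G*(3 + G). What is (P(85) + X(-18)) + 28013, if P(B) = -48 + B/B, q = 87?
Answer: 28149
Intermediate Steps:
P(B) = -47 (P(B) = -48 + 1 = -47)
X(J) = -87 + J*(3 + J) (X(J) = J*(3 + J) - 1*87 = J*(3 + J) - 87 = -87 + J*(3 + J))
(P(85) + X(-18)) + 28013 = (-47 + (-87 - 18*(3 - 18))) + 28013 = (-47 + (-87 - 18*(-15))) + 28013 = (-47 + (-87 + 270)) + 28013 = (-47 + 183) + 28013 = 136 + 28013 = 28149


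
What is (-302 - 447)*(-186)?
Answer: 139314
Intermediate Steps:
(-302 - 447)*(-186) = -749*(-186) = 139314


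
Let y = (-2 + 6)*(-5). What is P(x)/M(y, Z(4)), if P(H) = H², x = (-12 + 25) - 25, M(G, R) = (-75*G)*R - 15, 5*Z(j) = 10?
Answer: 48/995 ≈ 0.048241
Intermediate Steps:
Z(j) = 2 (Z(j) = (⅕)*10 = 2)
y = -20 (y = 4*(-5) = -20)
M(G, R) = -15 - 75*G*R (M(G, R) = -75*G*R - 15 = -15 - 75*G*R)
x = -12 (x = 13 - 25 = -12)
P(x)/M(y, Z(4)) = (-12)²/(-15 - 75*(-20)*2) = 144/(-15 + 3000) = 144/2985 = 144*(1/2985) = 48/995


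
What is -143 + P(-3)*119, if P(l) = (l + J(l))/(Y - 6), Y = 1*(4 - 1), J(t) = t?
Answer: 95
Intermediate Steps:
Y = 3 (Y = 1*3 = 3)
P(l) = -2*l/3 (P(l) = (l + l)/(3 - 6) = (2*l)/(-3) = (2*l)*(-⅓) = -2*l/3)
-143 + P(-3)*119 = -143 - ⅔*(-3)*119 = -143 + 2*119 = -143 + 238 = 95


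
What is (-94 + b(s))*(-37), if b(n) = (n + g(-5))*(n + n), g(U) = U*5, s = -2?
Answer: -518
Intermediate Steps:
g(U) = 5*U
b(n) = 2*n*(-25 + n) (b(n) = (n + 5*(-5))*(n + n) = (n - 25)*(2*n) = (-25 + n)*(2*n) = 2*n*(-25 + n))
(-94 + b(s))*(-37) = (-94 + 2*(-2)*(-25 - 2))*(-37) = (-94 + 2*(-2)*(-27))*(-37) = (-94 + 108)*(-37) = 14*(-37) = -518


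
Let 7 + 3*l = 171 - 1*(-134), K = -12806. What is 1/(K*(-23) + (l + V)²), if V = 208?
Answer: 9/3500926 ≈ 2.5707e-6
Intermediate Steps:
l = 298/3 (l = -7/3 + (171 - 1*(-134))/3 = -7/3 + (171 + 134)/3 = -7/3 + (⅓)*305 = -7/3 + 305/3 = 298/3 ≈ 99.333)
1/(K*(-23) + (l + V)²) = 1/(-12806*(-23) + (298/3 + 208)²) = 1/(294538 + (922/3)²) = 1/(294538 + 850084/9) = 1/(3500926/9) = 9/3500926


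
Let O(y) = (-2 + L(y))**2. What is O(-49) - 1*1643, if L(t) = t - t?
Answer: -1639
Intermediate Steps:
L(t) = 0
O(y) = 4 (O(y) = (-2 + 0)**2 = (-2)**2 = 4)
O(-49) - 1*1643 = 4 - 1*1643 = 4 - 1643 = -1639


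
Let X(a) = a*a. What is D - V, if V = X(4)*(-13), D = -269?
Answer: -61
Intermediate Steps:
X(a) = a**2
V = -208 (V = 4**2*(-13) = 16*(-13) = -208)
D - V = -269 - 1*(-208) = -269 + 208 = -61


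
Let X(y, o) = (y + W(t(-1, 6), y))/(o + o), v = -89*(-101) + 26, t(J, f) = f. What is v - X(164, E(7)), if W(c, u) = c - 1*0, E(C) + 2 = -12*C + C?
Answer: 712270/79 ≈ 9016.1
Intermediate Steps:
E(C) = -2 - 11*C (E(C) = -2 + (-12*C + C) = -2 - 11*C)
v = 9015 (v = 8989 + 26 = 9015)
W(c, u) = c (W(c, u) = c + 0 = c)
X(y, o) = (6 + y)/(2*o) (X(y, o) = (y + 6)/(o + o) = (6 + y)/((2*o)) = (6 + y)*(1/(2*o)) = (6 + y)/(2*o))
v - X(164, E(7)) = 9015 - (6 + 164)/(2*(-2 - 11*7)) = 9015 - 170/(2*(-2 - 77)) = 9015 - 170/(2*(-79)) = 9015 - (-1)*170/(2*79) = 9015 - 1*(-85/79) = 9015 + 85/79 = 712270/79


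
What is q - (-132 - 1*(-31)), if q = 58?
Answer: 159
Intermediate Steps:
q - (-132 - 1*(-31)) = 58 - (-132 - 1*(-31)) = 58 - (-132 + 31) = 58 - 1*(-101) = 58 + 101 = 159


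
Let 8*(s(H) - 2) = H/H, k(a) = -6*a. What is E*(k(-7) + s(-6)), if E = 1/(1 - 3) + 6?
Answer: 3883/16 ≈ 242.69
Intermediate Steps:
s(H) = 17/8 (s(H) = 2 + (H/H)/8 = 2 + (⅛)*1 = 2 + ⅛ = 17/8)
E = 11/2 (E = 1/(-2) + 6 = -½ + 6 = 11/2 ≈ 5.5000)
E*(k(-7) + s(-6)) = 11*(-6*(-7) + 17/8)/2 = 11*(42 + 17/8)/2 = (11/2)*(353/8) = 3883/16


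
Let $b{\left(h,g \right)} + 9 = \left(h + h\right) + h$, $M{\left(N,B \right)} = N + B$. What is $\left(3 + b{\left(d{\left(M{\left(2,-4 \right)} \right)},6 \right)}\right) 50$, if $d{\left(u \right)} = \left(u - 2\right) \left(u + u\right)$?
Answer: $2100$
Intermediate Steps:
$M{\left(N,B \right)} = B + N$
$d{\left(u \right)} = 2 u \left(-2 + u\right)$ ($d{\left(u \right)} = \left(-2 + u\right) 2 u = 2 u \left(-2 + u\right)$)
$b{\left(h,g \right)} = -9 + 3 h$ ($b{\left(h,g \right)} = -9 + \left(\left(h + h\right) + h\right) = -9 + \left(2 h + h\right) = -9 + 3 h$)
$\left(3 + b{\left(d{\left(M{\left(2,-4 \right)} \right)},6 \right)}\right) 50 = \left(3 - \left(9 - 3 \cdot 2 \left(-4 + 2\right) \left(-2 + \left(-4 + 2\right)\right)\right)\right) 50 = \left(3 - \left(9 - 3 \cdot 2 \left(-2\right) \left(-2 - 2\right)\right)\right) 50 = \left(3 - \left(9 - 3 \cdot 2 \left(-2\right) \left(-4\right)\right)\right) 50 = \left(3 + \left(-9 + 3 \cdot 16\right)\right) 50 = \left(3 + \left(-9 + 48\right)\right) 50 = \left(3 + 39\right) 50 = 42 \cdot 50 = 2100$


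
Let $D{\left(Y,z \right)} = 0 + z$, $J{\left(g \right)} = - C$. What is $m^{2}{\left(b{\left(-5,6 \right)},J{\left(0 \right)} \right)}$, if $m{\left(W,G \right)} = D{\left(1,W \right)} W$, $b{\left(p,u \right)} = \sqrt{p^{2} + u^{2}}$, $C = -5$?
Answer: $3721$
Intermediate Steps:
$J{\left(g \right)} = 5$ ($J{\left(g \right)} = \left(-1\right) \left(-5\right) = 5$)
$D{\left(Y,z \right)} = z$
$m{\left(W,G \right)} = W^{2}$ ($m{\left(W,G \right)} = W W = W^{2}$)
$m^{2}{\left(b{\left(-5,6 \right)},J{\left(0 \right)} \right)} = \left(\left(\sqrt{\left(-5\right)^{2} + 6^{2}}\right)^{2}\right)^{2} = \left(\left(\sqrt{25 + 36}\right)^{2}\right)^{2} = \left(\left(\sqrt{61}\right)^{2}\right)^{2} = 61^{2} = 3721$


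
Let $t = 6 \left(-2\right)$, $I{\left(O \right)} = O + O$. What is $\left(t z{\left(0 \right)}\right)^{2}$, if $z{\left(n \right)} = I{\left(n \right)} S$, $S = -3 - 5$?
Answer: $0$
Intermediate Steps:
$I{\left(O \right)} = 2 O$
$t = -12$
$S = -8$
$z{\left(n \right)} = - 16 n$ ($z{\left(n \right)} = 2 n \left(-8\right) = - 16 n$)
$\left(t z{\left(0 \right)}\right)^{2} = \left(- 12 \left(\left(-16\right) 0\right)\right)^{2} = \left(\left(-12\right) 0\right)^{2} = 0^{2} = 0$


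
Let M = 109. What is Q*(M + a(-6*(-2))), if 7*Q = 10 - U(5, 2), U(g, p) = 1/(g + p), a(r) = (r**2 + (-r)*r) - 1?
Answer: 7452/49 ≈ 152.08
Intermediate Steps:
a(r) = -1 (a(r) = (r**2 - r**2) - 1 = 0 - 1 = -1)
Q = 69/49 (Q = (10 - 1/(5 + 2))/7 = (10 - 1/7)/7 = (1/7)*(69/7) = 69/49 ≈ 1.4082)
Q*(M + a(-6*(-2))) = 69*(109 - 1)/49 = (69/49)*108 = 7452/49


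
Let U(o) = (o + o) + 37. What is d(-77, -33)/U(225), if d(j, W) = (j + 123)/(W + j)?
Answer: -23/26785 ≈ -0.00085869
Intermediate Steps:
U(o) = 37 + 2*o (U(o) = 2*o + 37 = 37 + 2*o)
d(j, W) = (123 + j)/(W + j)
d(-77, -33)/U(225) = ((123 - 77)/(-33 - 77))/(37 + 2*225) = (46/(-110))/(37 + 450) = -1/110*46/487 = -23/55*1/487 = -23/26785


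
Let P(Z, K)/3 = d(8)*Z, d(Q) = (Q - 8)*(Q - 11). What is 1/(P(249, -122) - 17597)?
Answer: -1/17597 ≈ -5.6828e-5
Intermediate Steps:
d(Q) = (-11 + Q)*(-8 + Q) (d(Q) = (-8 + Q)*(-11 + Q) = (-11 + Q)*(-8 + Q))
P(Z, K) = 0 (P(Z, K) = 3*((88 + 8**2 - 19*8)*Z) = 3*((88 + 64 - 152)*Z) = 3*(0*Z) = 3*0 = 0)
1/(P(249, -122) - 17597) = 1/(0 - 17597) = 1/(-17597) = -1/17597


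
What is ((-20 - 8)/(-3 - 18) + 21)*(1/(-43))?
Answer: -67/129 ≈ -0.51938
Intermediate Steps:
((-20 - 8)/(-3 - 18) + 21)*(1/(-43)) = (-28/(-21) + 21)*(1*(-1/43)) = (-28*(-1/21) + 21)*(-1/43) = (4/3 + 21)*(-1/43) = (67/3)*(-1/43) = -67/129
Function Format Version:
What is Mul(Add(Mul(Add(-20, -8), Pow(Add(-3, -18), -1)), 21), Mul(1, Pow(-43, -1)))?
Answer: Rational(-67, 129) ≈ -0.51938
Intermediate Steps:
Mul(Add(Mul(Add(-20, -8), Pow(Add(-3, -18), -1)), 21), Mul(1, Pow(-43, -1))) = Mul(Add(Mul(-28, Pow(-21, -1)), 21), Mul(1, Rational(-1, 43))) = Mul(Add(Mul(-28, Rational(-1, 21)), 21), Rational(-1, 43)) = Mul(Add(Rational(4, 3), 21), Rational(-1, 43)) = Mul(Rational(67, 3), Rational(-1, 43)) = Rational(-67, 129)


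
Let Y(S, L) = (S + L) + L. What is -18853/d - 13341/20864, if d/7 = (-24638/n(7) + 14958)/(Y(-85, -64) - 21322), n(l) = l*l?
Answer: 3705371519711/923628416 ≈ 4011.8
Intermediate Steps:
n(l) = l**2
Y(S, L) = S + 2*L (Y(S, L) = (L + S) + L = S + 2*L)
d = -708304/150745 (d = 7*((-24638/(7**2) + 14958)/((-85 + 2*(-64)) - 21322)) = 7*((-24638/49 + 14958)/((-85 - 128) - 21322)) = 7*((-24638*1/49 + 14958)/(-213 - 21322)) = 7*((-24638/49 + 14958)/(-21535)) = 7*((708304/49)*(-1/21535)) = 7*(-708304/1055215) = -708304/150745 ≈ -4.6987)
-18853/d - 13341/20864 = -18853/(-708304/150745) - 13341/20864 = -18853*(-150745/708304) - 13341*1/20864 = 2841995485/708304 - 13341/20864 = 3705371519711/923628416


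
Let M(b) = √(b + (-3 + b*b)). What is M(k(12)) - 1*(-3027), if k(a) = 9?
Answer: 3027 + √87 ≈ 3036.3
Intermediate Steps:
M(b) = √(-3 + b + b²) (M(b) = √(b + (-3 + b²)) = √(-3 + b + b²))
M(k(12)) - 1*(-3027) = √(-3 + 9 + 9²) - 1*(-3027) = √(-3 + 9 + 81) + 3027 = √87 + 3027 = 3027 + √87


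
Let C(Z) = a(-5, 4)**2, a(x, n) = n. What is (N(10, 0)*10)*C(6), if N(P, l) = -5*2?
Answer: -1600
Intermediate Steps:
N(P, l) = -10
C(Z) = 16 (C(Z) = 4**2 = 16)
(N(10, 0)*10)*C(6) = -10*10*16 = -100*16 = -1600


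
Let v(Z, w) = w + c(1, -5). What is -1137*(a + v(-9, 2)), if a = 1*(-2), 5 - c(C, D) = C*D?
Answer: -11370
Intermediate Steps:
c(C, D) = 5 - C*D
a = -2
v(Z, w) = 10 + w (v(Z, w) = w + (5 - 1*1*(-5)) = w + (5 + 5) = w + 10 = 10 + w)
-1137*(a + v(-9, 2)) = -1137*(-2 + (10 + 2)) = -1137*(-2 + 12) = -1137*10 = -11370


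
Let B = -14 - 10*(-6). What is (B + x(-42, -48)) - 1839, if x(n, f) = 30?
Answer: -1763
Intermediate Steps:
B = 46 (B = -14 + 60 = 46)
(B + x(-42, -48)) - 1839 = (46 + 30) - 1839 = 76 - 1839 = -1763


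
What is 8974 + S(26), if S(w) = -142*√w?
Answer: 8974 - 142*√26 ≈ 8249.9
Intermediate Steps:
8974 + S(26) = 8974 - 142*√26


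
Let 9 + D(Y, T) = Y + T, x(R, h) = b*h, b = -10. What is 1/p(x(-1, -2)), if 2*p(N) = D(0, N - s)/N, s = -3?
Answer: 20/7 ≈ 2.8571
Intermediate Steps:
x(R, h) = -10*h
D(Y, T) = -9 + T + Y (D(Y, T) = -9 + (Y + T) = -9 + (T + Y) = -9 + T + Y)
p(N) = (-6 + N)/(2*N) (p(N) = ((-9 + (N - 1*(-3)) + 0)/N)/2 = ((-9 + (N + 3) + 0)/N)/2 = ((-9 + (3 + N) + 0)/N)/2 = ((-6 + N)/N)/2 = (-6 + N)/(2*N))
1/p(x(-1, -2)) = 1/((-6 - 10*(-2))/(2*((-10*(-2))))) = 1/((½)*(-6 + 20)/20) = 1/((½)*(1/20)*14) = 1/(7/20) = 20/7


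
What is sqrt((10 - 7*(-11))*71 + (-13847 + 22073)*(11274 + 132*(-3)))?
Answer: sqrt(89488605) ≈ 9459.8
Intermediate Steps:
sqrt((10 - 7*(-11))*71 + (-13847 + 22073)*(11274 + 132*(-3))) = sqrt((10 + 77)*71 + 8226*(11274 - 396)) = sqrt(87*71 + 8226*10878) = sqrt(6177 + 89482428) = sqrt(89488605)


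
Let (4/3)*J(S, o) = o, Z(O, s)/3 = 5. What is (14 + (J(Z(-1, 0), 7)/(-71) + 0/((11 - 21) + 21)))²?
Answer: 15642025/80656 ≈ 193.94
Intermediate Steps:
Z(O, s) = 15 (Z(O, s) = 3*5 = 15)
J(S, o) = 3*o/4
(14 + (J(Z(-1, 0), 7)/(-71) + 0/((11 - 21) + 21)))² = (14 + (((¾)*7)/(-71) + 0/((11 - 21) + 21)))² = (14 + ((21/4)*(-1/71) + 0/(-10 + 21)))² = (14 + (-21/284 + 0/11))² = (14 + (-21/284 + 0*(1/11)))² = (14 + (-21/284 + 0))² = (14 - 21/284)² = (3955/284)² = 15642025/80656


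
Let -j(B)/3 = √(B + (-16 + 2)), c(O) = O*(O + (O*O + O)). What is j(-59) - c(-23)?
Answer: 11109 - 3*I*√73 ≈ 11109.0 - 25.632*I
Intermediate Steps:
c(O) = O*(O² + 2*O) (c(O) = O*(O + (O² + O)) = O*(O + (O + O²)) = O*(O² + 2*O))
j(B) = -3*√(-14 + B) (j(B) = -3*√(B + (-16 + 2)) = -3*√(B - 14) = -3*√(-14 + B))
j(-59) - c(-23) = -3*√(-14 - 59) - (-23)²*(2 - 23) = -3*I*√73 - 529*(-21) = -3*I*√73 - 1*(-11109) = -3*I*√73 + 11109 = 11109 - 3*I*√73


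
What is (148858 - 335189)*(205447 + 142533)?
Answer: -64839461380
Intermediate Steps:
(148858 - 335189)*(205447 + 142533) = -186331*347980 = -64839461380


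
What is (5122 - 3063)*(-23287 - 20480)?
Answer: -90116253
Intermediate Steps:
(5122 - 3063)*(-23287 - 20480) = 2059*(-43767) = -90116253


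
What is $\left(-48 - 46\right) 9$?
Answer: $-846$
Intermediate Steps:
$\left(-48 - 46\right) 9 = \left(-94\right) 9 = -846$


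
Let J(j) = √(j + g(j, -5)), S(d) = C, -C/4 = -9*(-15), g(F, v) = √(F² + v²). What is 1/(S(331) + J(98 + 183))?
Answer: -1/(540 - √(281 + √78986)) ≈ -0.0019369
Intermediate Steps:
C = -540 (C = -(-36)*(-15) = -4*135 = -540)
S(d) = -540
J(j) = √(j + √(25 + j²)) (J(j) = √(j + √(j² + (-5)²)) = √(j + √(j² + 25)) = √(j + √(25 + j²)))
1/(S(331) + J(98 + 183)) = 1/(-540 + √((98 + 183) + √(25 + (98 + 183)²))) = 1/(-540 + √(281 + √(25 + 281²))) = 1/(-540 + √(281 + √(25 + 78961))) = 1/(-540 + √(281 + √78986))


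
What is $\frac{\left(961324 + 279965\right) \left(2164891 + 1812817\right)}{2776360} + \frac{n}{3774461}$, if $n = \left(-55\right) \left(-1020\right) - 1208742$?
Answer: $\frac{4659085517755278003}{2619815635490} \approx 1.7784 \cdot 10^{6}$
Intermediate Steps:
$n = -1152642$ ($n = 56100 - 1208742 = -1152642$)
$\frac{\left(961324 + 279965\right) \left(2164891 + 1812817\right)}{2776360} + \frac{n}{3774461} = \frac{\left(961324 + 279965\right) \left(2164891 + 1812817\right)}{2776360} - \frac{1152642}{3774461} = 1241289 \cdot 3977708 \cdot \frac{1}{2776360} - \frac{1152642}{3774461} = 4937485185612 \cdot \frac{1}{2776360} - \frac{1152642}{3774461} = \frac{1234371296403}{694090} - \frac{1152642}{3774461} = \frac{4659085517755278003}{2619815635490}$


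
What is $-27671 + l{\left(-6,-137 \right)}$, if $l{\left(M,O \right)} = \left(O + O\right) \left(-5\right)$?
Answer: $-26301$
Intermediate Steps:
$l{\left(M,O \right)} = - 10 O$ ($l{\left(M,O \right)} = 2 O \left(-5\right) = - 10 O$)
$-27671 + l{\left(-6,-137 \right)} = -27671 - -1370 = -27671 + 1370 = -26301$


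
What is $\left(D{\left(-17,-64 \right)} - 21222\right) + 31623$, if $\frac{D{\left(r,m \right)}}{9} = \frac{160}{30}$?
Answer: $10449$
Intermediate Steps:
$D{\left(r,m \right)} = 48$ ($D{\left(r,m \right)} = 9 \cdot \frac{160}{30} = 9 \cdot 160 \cdot \frac{1}{30} = 9 \cdot \frac{16}{3} = 48$)
$\left(D{\left(-17,-64 \right)} - 21222\right) + 31623 = \left(48 - 21222\right) + 31623 = -21174 + 31623 = 10449$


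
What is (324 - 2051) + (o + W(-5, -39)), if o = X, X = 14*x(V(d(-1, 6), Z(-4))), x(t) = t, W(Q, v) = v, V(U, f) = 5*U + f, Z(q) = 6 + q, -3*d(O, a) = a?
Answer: -1878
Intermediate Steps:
d(O, a) = -a/3
V(U, f) = f + 5*U
X = -112 (X = 14*((6 - 4) + 5*(-⅓*6)) = 14*(2 + 5*(-2)) = 14*(2 - 10) = 14*(-8) = -112)
o = -112
(324 - 2051) + (o + W(-5, -39)) = (324 - 2051) + (-112 - 39) = -1727 - 151 = -1878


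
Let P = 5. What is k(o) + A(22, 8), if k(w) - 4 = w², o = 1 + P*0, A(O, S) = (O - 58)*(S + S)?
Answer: -571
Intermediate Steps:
A(O, S) = 2*S*(-58 + O) (A(O, S) = (-58 + O)*(2*S) = 2*S*(-58 + O))
o = 1 (o = 1 + 5*0 = 1 + 0 = 1)
k(w) = 4 + w²
k(o) + A(22, 8) = (4 + 1²) + 2*8*(-58 + 22) = (4 + 1) + 2*8*(-36) = 5 - 576 = -571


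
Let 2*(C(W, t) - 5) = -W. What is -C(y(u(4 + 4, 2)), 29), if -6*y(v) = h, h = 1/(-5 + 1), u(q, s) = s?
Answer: -239/48 ≈ -4.9792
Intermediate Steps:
h = -¼ (h = 1/(-4) = -¼ ≈ -0.25000)
y(v) = 1/24 (y(v) = -⅙*(-¼) = 1/24)
C(W, t) = 5 - W/2 (C(W, t) = 5 + (-W)/2 = 5 - W/2)
-C(y(u(4 + 4, 2)), 29) = -(5 - ½*1/24) = -(5 - 1/48) = -1*239/48 = -239/48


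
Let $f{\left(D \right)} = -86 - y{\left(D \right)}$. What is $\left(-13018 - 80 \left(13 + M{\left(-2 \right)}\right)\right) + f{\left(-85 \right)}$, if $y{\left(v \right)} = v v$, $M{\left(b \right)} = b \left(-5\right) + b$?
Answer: $-22009$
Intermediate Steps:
$M{\left(b \right)} = - 4 b$ ($M{\left(b \right)} = - 5 b + b = - 4 b$)
$y{\left(v \right)} = v^{2}$
$f{\left(D \right)} = -86 - D^{2}$
$\left(-13018 - 80 \left(13 + M{\left(-2 \right)}\right)\right) + f{\left(-85 \right)} = \left(-13018 - 80 \left(13 - -8\right)\right) - 7311 = \left(-13018 - 80 \left(13 + 8\right)\right) - 7311 = \left(-13018 - 1680\right) - 7311 = -14698 - 7311 = -22009$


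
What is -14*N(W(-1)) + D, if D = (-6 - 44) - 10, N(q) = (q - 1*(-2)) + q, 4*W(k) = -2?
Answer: -74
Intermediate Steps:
W(k) = -½ (W(k) = (¼)*(-2) = -½)
N(q) = 2 + 2*q (N(q) = (q + 2) + q = (2 + q) + q = 2 + 2*q)
D = -60 (D = -50 - 10 = -60)
-14*N(W(-1)) + D = -14*(2 + 2*(-½)) - 60 = -14*(2 - 1) - 60 = -14*1 - 60 = -14 - 60 = -74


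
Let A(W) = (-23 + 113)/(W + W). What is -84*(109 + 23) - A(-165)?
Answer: -121965/11 ≈ -11088.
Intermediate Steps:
A(W) = 45/W (A(W) = 90/((2*W)) = 90*(1/(2*W)) = 45/W)
-84*(109 + 23) - A(-165) = -84*(109 + 23) - 45/(-165) = -84*132 - 45*(-1)/165 = -11088 - 1*(-3/11) = -11088 + 3/11 = -121965/11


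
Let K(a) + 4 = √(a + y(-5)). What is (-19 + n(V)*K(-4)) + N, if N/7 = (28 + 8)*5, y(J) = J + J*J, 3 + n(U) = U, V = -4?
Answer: 1241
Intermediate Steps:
n(U) = -3 + U
y(J) = J + J²
N = 1260 (N = 7*((28 + 8)*5) = 7*(36*5) = 7*180 = 1260)
K(a) = -4 + √(20 + a) (K(a) = -4 + √(a - 5*(1 - 5)) = -4 + √(a - 5*(-4)) = -4 + √(a + 20) = -4 + √(20 + a))
(-19 + n(V)*K(-4)) + N = (-19 + (-3 - 4)*(-4 + √(20 - 4))) + 1260 = (-19 - 7*(-4 + √16)) + 1260 = (-19 - 7*(-4 + 4)) + 1260 = (-19 - 7*0) + 1260 = (-19 + 0) + 1260 = -19 + 1260 = 1241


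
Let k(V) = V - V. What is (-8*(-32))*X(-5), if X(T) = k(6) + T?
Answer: -1280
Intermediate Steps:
k(V) = 0
X(T) = T (X(T) = 0 + T = T)
(-8*(-32))*X(-5) = -8*(-32)*(-5) = 256*(-5) = -1280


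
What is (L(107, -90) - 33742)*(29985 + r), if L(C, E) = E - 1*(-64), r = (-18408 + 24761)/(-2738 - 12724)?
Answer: -869754341092/859 ≈ -1.0125e+9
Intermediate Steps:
r = -6353/15462 (r = 6353/(-15462) = 6353*(-1/15462) = -6353/15462 ≈ -0.41088)
L(C, E) = 64 + E (L(C, E) = E + 64 = 64 + E)
(L(107, -90) - 33742)*(29985 + r) = ((64 - 90) - 33742)*(29985 - 6353/15462) = (-26 - 33742)*(463621717/15462) = -33768*463621717/15462 = -869754341092/859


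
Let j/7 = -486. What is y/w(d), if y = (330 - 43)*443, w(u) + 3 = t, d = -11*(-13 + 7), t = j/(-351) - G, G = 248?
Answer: -1652833/3137 ≈ -526.88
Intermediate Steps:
j = -3402 (j = 7*(-486) = -3402)
t = -3098/13 (t = -3402/(-351) - 1*248 = -3402*(-1/351) - 248 = 126/13 - 248 = -3098/13 ≈ -238.31)
d = 66 (d = -11*(-6) = 66)
w(u) = -3137/13 (w(u) = -3 - 3098/13 = -3137/13)
y = 127141 (y = 287*443 = 127141)
y/w(d) = 127141/(-3137/13) = 127141*(-13/3137) = -1652833/3137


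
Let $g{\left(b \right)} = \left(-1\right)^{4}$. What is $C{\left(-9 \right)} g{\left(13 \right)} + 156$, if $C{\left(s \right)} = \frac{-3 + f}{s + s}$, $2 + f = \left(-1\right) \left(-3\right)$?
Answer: $\frac{1405}{9} \approx 156.11$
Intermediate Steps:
$f = 1$ ($f = -2 - -3 = -2 + 3 = 1$)
$g{\left(b \right)} = 1$
$C{\left(s \right)} = - \frac{1}{s}$ ($C{\left(s \right)} = \frac{-3 + 1}{s + s} = - \frac{2}{2 s} = - 2 \frac{1}{2 s} = - \frac{1}{s}$)
$C{\left(-9 \right)} g{\left(13 \right)} + 156 = - \frac{1}{-9} \cdot 1 + 156 = \left(-1\right) \left(- \frac{1}{9}\right) 1 + 156 = \frac{1}{9} \cdot 1 + 156 = \frac{1}{9} + 156 = \frac{1405}{9}$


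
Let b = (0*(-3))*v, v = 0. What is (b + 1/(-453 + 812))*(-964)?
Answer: -964/359 ≈ -2.6852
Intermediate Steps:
b = 0 (b = (0*(-3))*0 = 0*0 = 0)
(b + 1/(-453 + 812))*(-964) = (0 + 1/(-453 + 812))*(-964) = (0 + 1/359)*(-964) = (1/359)*(-964) = -964/359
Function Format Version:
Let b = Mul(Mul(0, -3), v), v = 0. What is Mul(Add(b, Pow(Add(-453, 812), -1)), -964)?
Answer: Rational(-964, 359) ≈ -2.6852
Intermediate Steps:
b = 0 (b = Mul(Mul(0, -3), 0) = Mul(0, 0) = 0)
Mul(Add(b, Pow(Add(-453, 812), -1)), -964) = Mul(Add(0, Pow(Add(-453, 812), -1)), -964) = Mul(Add(0, Pow(359, -1)), -964) = Mul(Add(0, Rational(1, 359)), -964) = Mul(Rational(1, 359), -964) = Rational(-964, 359)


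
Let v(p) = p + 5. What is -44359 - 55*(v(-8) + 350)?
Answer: -63444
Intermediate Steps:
v(p) = 5 + p
-44359 - 55*(v(-8) + 350) = -44359 - 55*((5 - 8) + 350) = -44359 - 55*(-3 + 350) = -44359 - 55*347 = -44359 - 1*19085 = -44359 - 19085 = -63444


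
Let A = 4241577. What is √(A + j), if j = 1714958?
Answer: √5956535 ≈ 2440.6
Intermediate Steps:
√(A + j) = √(4241577 + 1714958) = √5956535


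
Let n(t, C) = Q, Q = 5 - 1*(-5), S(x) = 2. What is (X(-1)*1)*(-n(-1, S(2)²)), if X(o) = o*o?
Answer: -10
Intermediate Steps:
X(o) = o²
Q = 10 (Q = 5 + 5 = 10)
n(t, C) = 10
(X(-1)*1)*(-n(-1, S(2)²)) = ((-1)²*1)*(-1*10) = (1*1)*(-10) = 1*(-10) = -10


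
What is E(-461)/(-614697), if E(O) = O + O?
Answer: 922/614697 ≈ 0.0014999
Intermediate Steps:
E(O) = 2*O
E(-461)/(-614697) = (2*(-461))/(-614697) = -922*(-1/614697) = 922/614697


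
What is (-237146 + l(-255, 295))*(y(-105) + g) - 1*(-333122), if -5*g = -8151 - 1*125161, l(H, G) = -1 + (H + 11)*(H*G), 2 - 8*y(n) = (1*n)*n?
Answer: 18323964471773/40 ≈ 4.5810e+11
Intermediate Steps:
y(n) = ¼ - n²/8 (y(n) = ¼ - 1*n*n/8 = ¼ - n*n/8 = ¼ - n²/8)
l(H, G) = -1 + G*H*(11 + H) (l(H, G) = -1 + (11 + H)*(G*H) = -1 + G*H*(11 + H))
g = 133312/5 (g = -(-8151 - 1*125161)/5 = -(-8151 - 125161)/5 = -⅕*(-133312) = 133312/5 ≈ 26662.)
(-237146 + l(-255, 295))*(y(-105) + g) - 1*(-333122) = (-237146 + (-1 + 295*(-255)² + 11*295*(-255)))*((¼ - ⅛*(-105)²) + 133312/5) - 1*(-333122) = (-237146 + (-1 + 295*65025 - 827475))*((¼ - ⅛*11025) + 133312/5) + 333122 = (-237146 + (-1 + 19182375 - 827475))*((¼ - 11025/8) + 133312/5) + 333122 = (-237146 + 18354899)*(-11023/8 + 133312/5) + 333122 = 18117753*(1011381/40) + 333122 = 18323951146893/40 + 333122 = 18323964471773/40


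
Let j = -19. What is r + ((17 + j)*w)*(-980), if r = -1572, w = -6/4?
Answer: -4512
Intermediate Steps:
w = -3/2 (w = -6*¼ = -3/2 ≈ -1.5000)
r + ((17 + j)*w)*(-980) = -1572 + ((17 - 19)*(-3/2))*(-980) = -1572 - 2*(-3/2)*(-980) = -1572 + 3*(-980) = -1572 - 2940 = -4512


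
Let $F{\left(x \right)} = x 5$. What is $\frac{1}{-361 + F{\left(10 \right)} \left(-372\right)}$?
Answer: $- \frac{1}{18961} \approx -5.274 \cdot 10^{-5}$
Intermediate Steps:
$F{\left(x \right)} = 5 x$
$\frac{1}{-361 + F{\left(10 \right)} \left(-372\right)} = \frac{1}{-361 + 5 \cdot 10 \left(-372\right)} = \frac{1}{-361 + 50 \left(-372\right)} = \frac{1}{-361 - 18600} = \frac{1}{-18961} = - \frac{1}{18961}$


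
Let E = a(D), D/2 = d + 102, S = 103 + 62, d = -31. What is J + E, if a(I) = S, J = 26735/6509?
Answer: 1100720/6509 ≈ 169.11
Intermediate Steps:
J = 26735/6509 (J = 26735*(1/6509) = 26735/6509 ≈ 4.1074)
S = 165
D = 142 (D = 2*(-31 + 102) = 2*71 = 142)
a(I) = 165
E = 165
J + E = 26735/6509 + 165 = 1100720/6509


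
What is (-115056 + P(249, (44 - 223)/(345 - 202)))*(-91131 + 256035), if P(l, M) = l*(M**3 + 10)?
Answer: -54516336393625992/2924207 ≈ -1.8643e+10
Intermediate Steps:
P(l, M) = l*(10 + M**3)
(-115056 + P(249, (44 - 223)/(345 - 202)))*(-91131 + 256035) = (-115056 + 249*(10 + ((44 - 223)/(345 - 202))**3))*(-91131 + 256035) = (-115056 + 249*(10 + (-179/143)**3))*164904 = (-115056 + 249*(10 - 5735339/2924207))*164904 = (-115056 + 249*(23506731/2924207))*164904 = (-115056 + 5853176019/2924207)*164904 = -330594384573/2924207*164904 = -54516336393625992/2924207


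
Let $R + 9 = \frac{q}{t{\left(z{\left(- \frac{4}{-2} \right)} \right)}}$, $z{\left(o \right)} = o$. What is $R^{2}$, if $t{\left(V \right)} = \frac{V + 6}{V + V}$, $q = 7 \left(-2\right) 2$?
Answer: $529$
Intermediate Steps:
$q = -28$ ($q = \left(-14\right) 2 = -28$)
$t{\left(V \right)} = \frac{6 + V}{2 V}$
$R = -23$ ($R = -9 - \frac{28}{\frac{1}{2} \frac{1}{\left(-4\right) \frac{1}{-2}} \left(6 - \frac{4}{-2}\right)} = -9 - \frac{28}{\frac{1}{2} \frac{1}{\left(-4\right) \left(- \frac{1}{2}\right)} \left(6 - -2\right)} = -9 - \frac{28}{\frac{1}{2} \cdot \frac{1}{2} \left(6 + 2\right)} = -9 - \frac{28}{\frac{1}{2} \cdot \frac{1}{2} \cdot 8} = -9 - \frac{28}{2} = -9 - 14 = -23$)
$R^{2} = \left(-23\right)^{2} = 529$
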